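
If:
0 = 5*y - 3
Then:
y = 3/5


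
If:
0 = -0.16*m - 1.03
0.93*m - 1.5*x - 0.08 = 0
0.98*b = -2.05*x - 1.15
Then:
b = 7.29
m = -6.44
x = -4.04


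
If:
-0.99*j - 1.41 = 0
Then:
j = -1.42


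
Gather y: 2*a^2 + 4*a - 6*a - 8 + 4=2*a^2 - 2*a - 4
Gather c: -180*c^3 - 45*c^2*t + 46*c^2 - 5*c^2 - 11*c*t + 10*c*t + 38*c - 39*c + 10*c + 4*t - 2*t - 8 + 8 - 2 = -180*c^3 + c^2*(41 - 45*t) + c*(9 - t) + 2*t - 2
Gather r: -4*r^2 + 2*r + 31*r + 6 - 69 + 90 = -4*r^2 + 33*r + 27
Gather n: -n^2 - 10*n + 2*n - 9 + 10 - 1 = -n^2 - 8*n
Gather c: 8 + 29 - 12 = 25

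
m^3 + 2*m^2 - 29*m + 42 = (m - 3)*(m - 2)*(m + 7)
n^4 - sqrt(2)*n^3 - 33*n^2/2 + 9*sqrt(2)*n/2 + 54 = (n - 3*sqrt(2))*(n - 3*sqrt(2)/2)*(n + 3*sqrt(2)/2)*(n + 2*sqrt(2))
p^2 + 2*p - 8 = (p - 2)*(p + 4)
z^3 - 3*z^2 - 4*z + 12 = (z - 3)*(z - 2)*(z + 2)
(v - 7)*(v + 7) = v^2 - 49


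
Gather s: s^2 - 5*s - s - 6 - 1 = s^2 - 6*s - 7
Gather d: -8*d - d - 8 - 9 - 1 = -9*d - 18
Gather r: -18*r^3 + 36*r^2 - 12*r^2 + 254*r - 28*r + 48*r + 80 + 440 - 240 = -18*r^3 + 24*r^2 + 274*r + 280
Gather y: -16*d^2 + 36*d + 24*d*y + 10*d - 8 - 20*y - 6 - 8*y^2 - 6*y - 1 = -16*d^2 + 46*d - 8*y^2 + y*(24*d - 26) - 15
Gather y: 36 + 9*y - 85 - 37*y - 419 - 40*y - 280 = -68*y - 748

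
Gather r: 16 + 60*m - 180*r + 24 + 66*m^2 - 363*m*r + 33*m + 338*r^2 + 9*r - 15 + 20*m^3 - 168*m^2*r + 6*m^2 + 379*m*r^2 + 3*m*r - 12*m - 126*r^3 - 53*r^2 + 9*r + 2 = 20*m^3 + 72*m^2 + 81*m - 126*r^3 + r^2*(379*m + 285) + r*(-168*m^2 - 360*m - 162) + 27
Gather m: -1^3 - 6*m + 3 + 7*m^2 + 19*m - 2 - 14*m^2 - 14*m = -7*m^2 - m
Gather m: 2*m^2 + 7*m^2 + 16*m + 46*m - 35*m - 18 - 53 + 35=9*m^2 + 27*m - 36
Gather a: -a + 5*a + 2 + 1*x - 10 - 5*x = 4*a - 4*x - 8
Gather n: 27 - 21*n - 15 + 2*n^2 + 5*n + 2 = 2*n^2 - 16*n + 14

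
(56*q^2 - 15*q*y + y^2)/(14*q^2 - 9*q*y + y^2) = (-8*q + y)/(-2*q + y)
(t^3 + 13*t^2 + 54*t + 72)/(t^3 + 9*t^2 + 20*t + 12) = (t^2 + 7*t + 12)/(t^2 + 3*t + 2)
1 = 1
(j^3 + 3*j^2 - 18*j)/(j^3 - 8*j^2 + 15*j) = (j + 6)/(j - 5)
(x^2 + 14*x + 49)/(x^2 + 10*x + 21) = (x + 7)/(x + 3)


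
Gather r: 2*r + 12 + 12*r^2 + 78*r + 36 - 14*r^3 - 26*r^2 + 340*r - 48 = -14*r^3 - 14*r^2 + 420*r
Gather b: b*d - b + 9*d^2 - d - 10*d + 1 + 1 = b*(d - 1) + 9*d^2 - 11*d + 2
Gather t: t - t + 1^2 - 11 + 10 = 0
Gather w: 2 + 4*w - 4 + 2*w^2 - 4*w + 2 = 2*w^2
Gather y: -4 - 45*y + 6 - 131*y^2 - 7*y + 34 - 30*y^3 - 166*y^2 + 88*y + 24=-30*y^3 - 297*y^2 + 36*y + 60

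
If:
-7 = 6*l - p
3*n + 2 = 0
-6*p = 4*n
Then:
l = -59/54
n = -2/3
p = 4/9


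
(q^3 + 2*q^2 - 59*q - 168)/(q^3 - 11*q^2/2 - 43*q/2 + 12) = 2*(q + 7)/(2*q - 1)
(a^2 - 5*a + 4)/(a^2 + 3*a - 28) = (a - 1)/(a + 7)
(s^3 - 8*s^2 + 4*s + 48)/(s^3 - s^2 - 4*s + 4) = (s^2 - 10*s + 24)/(s^2 - 3*s + 2)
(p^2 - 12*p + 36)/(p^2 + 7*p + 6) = (p^2 - 12*p + 36)/(p^2 + 7*p + 6)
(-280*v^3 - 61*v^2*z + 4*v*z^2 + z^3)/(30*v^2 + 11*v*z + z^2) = (-56*v^2 - v*z + z^2)/(6*v + z)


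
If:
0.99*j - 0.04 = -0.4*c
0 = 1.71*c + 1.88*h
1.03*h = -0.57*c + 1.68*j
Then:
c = 0.22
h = -0.20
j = -0.05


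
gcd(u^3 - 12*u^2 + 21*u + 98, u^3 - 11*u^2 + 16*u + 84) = u^2 - 5*u - 14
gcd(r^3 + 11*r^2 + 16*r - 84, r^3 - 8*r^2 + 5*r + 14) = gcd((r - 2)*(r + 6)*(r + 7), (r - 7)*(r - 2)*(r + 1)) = r - 2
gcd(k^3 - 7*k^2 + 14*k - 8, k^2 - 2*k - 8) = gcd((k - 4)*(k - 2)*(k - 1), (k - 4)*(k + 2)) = k - 4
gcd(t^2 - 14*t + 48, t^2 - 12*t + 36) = t - 6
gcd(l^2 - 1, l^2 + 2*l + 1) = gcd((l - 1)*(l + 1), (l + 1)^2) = l + 1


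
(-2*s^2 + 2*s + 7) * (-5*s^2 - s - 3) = 10*s^4 - 8*s^3 - 31*s^2 - 13*s - 21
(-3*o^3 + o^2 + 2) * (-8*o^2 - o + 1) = 24*o^5 - 5*o^4 - 4*o^3 - 15*o^2 - 2*o + 2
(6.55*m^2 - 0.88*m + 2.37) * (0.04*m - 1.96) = 0.262*m^3 - 12.8732*m^2 + 1.8196*m - 4.6452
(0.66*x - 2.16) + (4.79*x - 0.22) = 5.45*x - 2.38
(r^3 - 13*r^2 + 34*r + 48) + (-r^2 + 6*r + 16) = r^3 - 14*r^2 + 40*r + 64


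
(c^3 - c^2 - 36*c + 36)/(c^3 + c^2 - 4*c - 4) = (c^3 - c^2 - 36*c + 36)/(c^3 + c^2 - 4*c - 4)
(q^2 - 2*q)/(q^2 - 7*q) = (q - 2)/(q - 7)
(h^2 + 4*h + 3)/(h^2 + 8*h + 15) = (h + 1)/(h + 5)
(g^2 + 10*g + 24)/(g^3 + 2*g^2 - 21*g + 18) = (g + 4)/(g^2 - 4*g + 3)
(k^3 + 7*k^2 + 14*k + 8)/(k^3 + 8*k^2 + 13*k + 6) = (k^2 + 6*k + 8)/(k^2 + 7*k + 6)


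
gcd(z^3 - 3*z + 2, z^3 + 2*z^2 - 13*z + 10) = z - 1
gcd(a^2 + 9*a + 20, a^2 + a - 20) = a + 5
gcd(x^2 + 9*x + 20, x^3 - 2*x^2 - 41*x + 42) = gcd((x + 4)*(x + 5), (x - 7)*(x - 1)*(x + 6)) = 1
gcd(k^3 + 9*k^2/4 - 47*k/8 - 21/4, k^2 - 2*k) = k - 2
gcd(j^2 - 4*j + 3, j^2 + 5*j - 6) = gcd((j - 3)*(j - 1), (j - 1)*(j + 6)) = j - 1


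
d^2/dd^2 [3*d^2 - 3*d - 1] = 6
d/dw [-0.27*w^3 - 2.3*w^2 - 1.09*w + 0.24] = -0.81*w^2 - 4.6*w - 1.09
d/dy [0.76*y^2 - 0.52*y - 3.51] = 1.52*y - 0.52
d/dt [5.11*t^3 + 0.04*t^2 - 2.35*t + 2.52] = 15.33*t^2 + 0.08*t - 2.35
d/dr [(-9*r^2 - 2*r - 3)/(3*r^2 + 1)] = 2*(3*r^2 - 1)/(9*r^4 + 6*r^2 + 1)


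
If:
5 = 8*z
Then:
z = 5/8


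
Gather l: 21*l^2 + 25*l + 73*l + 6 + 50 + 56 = 21*l^2 + 98*l + 112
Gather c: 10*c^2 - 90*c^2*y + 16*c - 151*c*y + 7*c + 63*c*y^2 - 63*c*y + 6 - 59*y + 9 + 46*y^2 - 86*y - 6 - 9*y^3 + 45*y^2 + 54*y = c^2*(10 - 90*y) + c*(63*y^2 - 214*y + 23) - 9*y^3 + 91*y^2 - 91*y + 9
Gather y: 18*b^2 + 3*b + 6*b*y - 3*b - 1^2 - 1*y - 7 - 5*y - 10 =18*b^2 + y*(6*b - 6) - 18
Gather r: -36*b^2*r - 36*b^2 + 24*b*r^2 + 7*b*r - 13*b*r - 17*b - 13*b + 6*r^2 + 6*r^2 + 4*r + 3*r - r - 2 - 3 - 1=-36*b^2 - 30*b + r^2*(24*b + 12) + r*(-36*b^2 - 6*b + 6) - 6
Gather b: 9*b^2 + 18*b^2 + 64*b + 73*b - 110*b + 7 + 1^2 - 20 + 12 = 27*b^2 + 27*b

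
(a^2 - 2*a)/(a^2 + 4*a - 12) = a/(a + 6)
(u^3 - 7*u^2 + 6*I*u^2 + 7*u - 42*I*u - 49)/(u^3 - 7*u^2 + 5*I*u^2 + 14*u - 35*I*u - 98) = (u - I)/(u - 2*I)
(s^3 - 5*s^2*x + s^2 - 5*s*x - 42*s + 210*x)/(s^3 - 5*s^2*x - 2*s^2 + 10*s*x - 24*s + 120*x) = (s + 7)/(s + 4)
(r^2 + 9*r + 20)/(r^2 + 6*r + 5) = (r + 4)/(r + 1)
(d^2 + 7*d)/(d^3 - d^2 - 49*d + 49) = d/(d^2 - 8*d + 7)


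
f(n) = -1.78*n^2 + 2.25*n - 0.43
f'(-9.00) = 34.29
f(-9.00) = -164.86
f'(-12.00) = 44.97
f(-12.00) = -283.75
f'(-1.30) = 6.88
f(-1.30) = -6.36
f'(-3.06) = 13.14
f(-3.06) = -23.98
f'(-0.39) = 3.64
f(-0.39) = -1.58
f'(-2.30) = 10.44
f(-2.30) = -15.02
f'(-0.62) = 4.46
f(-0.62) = -2.51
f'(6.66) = -21.46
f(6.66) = -64.40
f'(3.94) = -11.78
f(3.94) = -19.20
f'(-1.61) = 7.98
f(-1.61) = -8.67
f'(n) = 2.25 - 3.56*n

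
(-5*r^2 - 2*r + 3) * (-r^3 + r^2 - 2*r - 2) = 5*r^5 - 3*r^4 + 5*r^3 + 17*r^2 - 2*r - 6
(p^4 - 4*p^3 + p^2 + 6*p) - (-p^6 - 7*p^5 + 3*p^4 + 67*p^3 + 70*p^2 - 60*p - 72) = p^6 + 7*p^5 - 2*p^4 - 71*p^3 - 69*p^2 + 66*p + 72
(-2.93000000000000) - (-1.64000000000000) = -1.29000000000000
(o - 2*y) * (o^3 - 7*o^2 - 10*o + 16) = o^4 - 2*o^3*y - 7*o^3 + 14*o^2*y - 10*o^2 + 20*o*y + 16*o - 32*y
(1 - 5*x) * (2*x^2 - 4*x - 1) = -10*x^3 + 22*x^2 + x - 1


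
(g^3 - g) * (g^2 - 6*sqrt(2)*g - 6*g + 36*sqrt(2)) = g^5 - 6*sqrt(2)*g^4 - 6*g^4 - g^3 + 36*sqrt(2)*g^3 + 6*g^2 + 6*sqrt(2)*g^2 - 36*sqrt(2)*g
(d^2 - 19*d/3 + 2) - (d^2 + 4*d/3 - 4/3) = 10/3 - 23*d/3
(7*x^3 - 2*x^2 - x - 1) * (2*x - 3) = 14*x^4 - 25*x^3 + 4*x^2 + x + 3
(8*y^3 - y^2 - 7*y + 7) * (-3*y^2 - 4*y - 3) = -24*y^5 - 29*y^4 + y^3 + 10*y^2 - 7*y - 21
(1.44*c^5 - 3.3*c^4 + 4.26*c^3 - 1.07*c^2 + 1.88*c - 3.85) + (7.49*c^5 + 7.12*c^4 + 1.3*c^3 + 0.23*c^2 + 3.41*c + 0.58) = 8.93*c^5 + 3.82*c^4 + 5.56*c^3 - 0.84*c^2 + 5.29*c - 3.27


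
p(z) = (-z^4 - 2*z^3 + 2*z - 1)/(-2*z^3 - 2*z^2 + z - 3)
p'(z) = (6*z^2 + 4*z - 1)*(-z^4 - 2*z^3 + 2*z - 1)/(-2*z^3 - 2*z^2 + z - 3)^2 + (-4*z^3 - 6*z^2 + 2)/(-2*z^3 - 2*z^2 + z - 3) = (2*z^6 + 4*z^5 + z^4 + 16*z^3 + 16*z^2 - 4*z - 5)/(4*z^6 + 8*z^5 + 8*z^3 + 13*z^2 - 6*z + 9)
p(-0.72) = 0.49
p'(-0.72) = -0.00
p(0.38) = 0.12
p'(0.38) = -0.36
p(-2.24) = -1.14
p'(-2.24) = -0.84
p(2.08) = 1.22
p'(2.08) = 0.71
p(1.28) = 0.58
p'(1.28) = 0.89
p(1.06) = 0.38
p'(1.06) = 0.86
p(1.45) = 0.73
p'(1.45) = 0.86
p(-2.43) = -1.05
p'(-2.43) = -0.17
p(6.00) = 3.43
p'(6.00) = 0.52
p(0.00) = 0.33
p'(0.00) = -0.56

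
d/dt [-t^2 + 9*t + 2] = 9 - 2*t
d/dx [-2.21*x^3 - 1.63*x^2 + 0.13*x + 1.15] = -6.63*x^2 - 3.26*x + 0.13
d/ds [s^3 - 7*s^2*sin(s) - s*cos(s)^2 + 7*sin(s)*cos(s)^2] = -7*s^2*cos(s) + 3*s^2 - 14*s*sin(s) + s*sin(2*s) + 7*cos(s)/4 - cos(2*s)/2 + 21*cos(3*s)/4 - 1/2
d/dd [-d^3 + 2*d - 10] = 2 - 3*d^2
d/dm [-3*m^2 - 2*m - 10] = -6*m - 2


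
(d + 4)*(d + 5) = d^2 + 9*d + 20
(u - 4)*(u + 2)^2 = u^3 - 12*u - 16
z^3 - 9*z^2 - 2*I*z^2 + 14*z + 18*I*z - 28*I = (z - 7)*(z - 2)*(z - 2*I)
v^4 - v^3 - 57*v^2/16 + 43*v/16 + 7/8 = (v - 2)*(v - 1)*(v + 1/4)*(v + 7/4)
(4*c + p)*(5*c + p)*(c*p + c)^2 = 20*c^4*p^2 + 40*c^4*p + 20*c^4 + 9*c^3*p^3 + 18*c^3*p^2 + 9*c^3*p + c^2*p^4 + 2*c^2*p^3 + c^2*p^2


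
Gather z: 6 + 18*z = 18*z + 6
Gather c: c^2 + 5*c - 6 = c^2 + 5*c - 6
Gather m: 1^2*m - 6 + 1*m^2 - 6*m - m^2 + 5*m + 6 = 0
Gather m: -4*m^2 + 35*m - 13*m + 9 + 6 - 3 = -4*m^2 + 22*m + 12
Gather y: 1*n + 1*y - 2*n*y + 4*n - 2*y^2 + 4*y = 5*n - 2*y^2 + y*(5 - 2*n)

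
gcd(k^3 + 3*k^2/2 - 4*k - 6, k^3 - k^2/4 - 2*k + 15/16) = k + 3/2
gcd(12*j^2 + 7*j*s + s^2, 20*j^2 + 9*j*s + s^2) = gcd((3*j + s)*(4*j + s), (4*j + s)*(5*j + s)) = 4*j + s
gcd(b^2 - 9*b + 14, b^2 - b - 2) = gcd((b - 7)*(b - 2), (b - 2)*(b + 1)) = b - 2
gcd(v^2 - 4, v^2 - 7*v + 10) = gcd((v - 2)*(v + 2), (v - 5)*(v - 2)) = v - 2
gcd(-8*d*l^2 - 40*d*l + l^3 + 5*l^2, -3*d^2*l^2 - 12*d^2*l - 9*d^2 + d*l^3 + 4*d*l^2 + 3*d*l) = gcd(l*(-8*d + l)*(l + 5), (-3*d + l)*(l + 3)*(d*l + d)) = 1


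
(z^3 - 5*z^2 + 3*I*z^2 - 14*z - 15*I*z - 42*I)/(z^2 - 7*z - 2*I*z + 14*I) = (z^2 + z*(2 + 3*I) + 6*I)/(z - 2*I)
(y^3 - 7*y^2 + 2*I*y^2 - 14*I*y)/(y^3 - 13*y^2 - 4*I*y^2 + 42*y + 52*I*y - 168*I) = y*(y + 2*I)/(y^2 - 2*y*(3 + 2*I) + 24*I)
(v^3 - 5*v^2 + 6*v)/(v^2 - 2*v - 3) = v*(v - 2)/(v + 1)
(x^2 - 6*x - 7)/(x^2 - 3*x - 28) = (x + 1)/(x + 4)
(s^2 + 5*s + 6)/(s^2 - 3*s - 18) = (s + 2)/(s - 6)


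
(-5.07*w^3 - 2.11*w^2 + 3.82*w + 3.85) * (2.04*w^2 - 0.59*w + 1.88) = -10.3428*w^5 - 1.3131*w^4 - 0.4939*w^3 + 1.6334*w^2 + 4.9101*w + 7.238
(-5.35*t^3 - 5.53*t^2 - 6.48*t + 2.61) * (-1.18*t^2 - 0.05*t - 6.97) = 6.313*t^5 + 6.7929*t^4 + 45.2124*t^3 + 35.7883*t^2 + 45.0351*t - 18.1917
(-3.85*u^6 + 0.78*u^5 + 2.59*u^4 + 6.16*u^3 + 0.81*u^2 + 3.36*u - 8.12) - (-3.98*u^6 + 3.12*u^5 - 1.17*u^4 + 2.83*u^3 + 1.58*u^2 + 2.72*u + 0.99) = 0.13*u^6 - 2.34*u^5 + 3.76*u^4 + 3.33*u^3 - 0.77*u^2 + 0.64*u - 9.11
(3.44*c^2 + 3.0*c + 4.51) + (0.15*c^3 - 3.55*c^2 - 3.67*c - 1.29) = 0.15*c^3 - 0.11*c^2 - 0.67*c + 3.22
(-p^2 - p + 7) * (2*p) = -2*p^3 - 2*p^2 + 14*p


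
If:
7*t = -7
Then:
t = -1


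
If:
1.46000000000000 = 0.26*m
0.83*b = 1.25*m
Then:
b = 8.46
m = 5.62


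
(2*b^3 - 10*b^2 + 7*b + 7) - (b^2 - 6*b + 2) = 2*b^3 - 11*b^2 + 13*b + 5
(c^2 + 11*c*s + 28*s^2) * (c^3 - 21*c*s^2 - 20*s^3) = c^5 + 11*c^4*s + 7*c^3*s^2 - 251*c^2*s^3 - 808*c*s^4 - 560*s^5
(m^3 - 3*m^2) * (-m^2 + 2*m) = -m^5 + 5*m^4 - 6*m^3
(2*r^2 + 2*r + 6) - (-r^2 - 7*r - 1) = 3*r^2 + 9*r + 7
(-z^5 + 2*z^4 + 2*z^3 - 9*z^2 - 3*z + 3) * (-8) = 8*z^5 - 16*z^4 - 16*z^3 + 72*z^2 + 24*z - 24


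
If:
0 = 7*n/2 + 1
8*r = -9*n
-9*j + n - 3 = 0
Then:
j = -23/63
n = -2/7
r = 9/28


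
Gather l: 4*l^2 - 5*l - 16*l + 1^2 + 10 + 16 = 4*l^2 - 21*l + 27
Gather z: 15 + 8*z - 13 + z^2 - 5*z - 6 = z^2 + 3*z - 4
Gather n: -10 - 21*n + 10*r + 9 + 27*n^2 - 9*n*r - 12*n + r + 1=27*n^2 + n*(-9*r - 33) + 11*r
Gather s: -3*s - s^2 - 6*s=-s^2 - 9*s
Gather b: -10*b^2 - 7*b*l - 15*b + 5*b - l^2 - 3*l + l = -10*b^2 + b*(-7*l - 10) - l^2 - 2*l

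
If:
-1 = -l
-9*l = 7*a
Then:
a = -9/7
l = 1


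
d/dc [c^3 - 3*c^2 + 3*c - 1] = 3*c^2 - 6*c + 3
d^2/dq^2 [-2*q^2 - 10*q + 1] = -4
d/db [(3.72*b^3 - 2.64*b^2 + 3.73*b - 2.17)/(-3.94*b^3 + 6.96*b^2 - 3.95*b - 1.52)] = (7.105427357601e-15*b^5 + 15.4896*b^4 + 0.00440000000000396*b^3 - 58.1454*b^2 + 38.232*b - 14.2411)/(15.5236*b^6 - 54.8448*b^5 + 79.5676*b^4 - 43.0064*b^3 - 5.5559*b^2 + 12.008*b + 2.3104)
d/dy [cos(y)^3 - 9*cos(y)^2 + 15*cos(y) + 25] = 3*(sin(y)^2 + 6*cos(y) - 6)*sin(y)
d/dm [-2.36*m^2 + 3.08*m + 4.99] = 3.08 - 4.72*m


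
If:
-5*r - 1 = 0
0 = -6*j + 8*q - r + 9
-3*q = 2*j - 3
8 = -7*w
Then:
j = 129/85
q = -1/85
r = -1/5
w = -8/7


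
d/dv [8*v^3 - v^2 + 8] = 2*v*(12*v - 1)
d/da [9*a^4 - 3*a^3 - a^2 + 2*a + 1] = 36*a^3 - 9*a^2 - 2*a + 2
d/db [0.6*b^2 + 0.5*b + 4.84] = 1.2*b + 0.5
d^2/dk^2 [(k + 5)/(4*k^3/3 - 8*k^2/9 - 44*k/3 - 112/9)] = 9*(-(k + 5)*(-9*k^2 + 4*k + 33)^2 + (-9*k^2 + 4*k - (k + 5)*(9*k - 2) + 33)*(-3*k^3 + 2*k^2 + 33*k + 28))/(2*(-3*k^3 + 2*k^2 + 33*k + 28)^3)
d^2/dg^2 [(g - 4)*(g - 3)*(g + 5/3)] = 6*g - 32/3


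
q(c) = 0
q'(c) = 0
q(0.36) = 0.00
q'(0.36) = 0.00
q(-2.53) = 0.00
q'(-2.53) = 0.00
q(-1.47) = 0.00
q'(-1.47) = 0.00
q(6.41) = 0.00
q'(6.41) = 0.00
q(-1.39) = 0.00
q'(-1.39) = 0.00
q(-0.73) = 0.00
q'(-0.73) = 0.00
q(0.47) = 0.00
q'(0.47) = 0.00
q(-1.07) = 0.00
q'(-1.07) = 0.00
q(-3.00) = 0.00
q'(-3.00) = 0.00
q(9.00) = 0.00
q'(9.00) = 0.00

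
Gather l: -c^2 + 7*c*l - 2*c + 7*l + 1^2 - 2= -c^2 - 2*c + l*(7*c + 7) - 1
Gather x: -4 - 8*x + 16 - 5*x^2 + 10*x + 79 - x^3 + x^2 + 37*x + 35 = -x^3 - 4*x^2 + 39*x + 126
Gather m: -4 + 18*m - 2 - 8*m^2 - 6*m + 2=-8*m^2 + 12*m - 4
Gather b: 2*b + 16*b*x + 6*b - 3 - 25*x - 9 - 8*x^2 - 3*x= b*(16*x + 8) - 8*x^2 - 28*x - 12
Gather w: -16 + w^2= w^2 - 16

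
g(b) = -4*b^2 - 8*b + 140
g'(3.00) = -32.00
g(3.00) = 80.00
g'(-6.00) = 40.00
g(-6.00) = 44.00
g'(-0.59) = -3.28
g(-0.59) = 143.33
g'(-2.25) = 10.00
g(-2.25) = 137.75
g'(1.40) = -19.20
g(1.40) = 120.96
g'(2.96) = -31.68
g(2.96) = 81.27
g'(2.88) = -31.04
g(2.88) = 83.78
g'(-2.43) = 11.44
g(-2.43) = 135.82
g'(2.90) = -31.20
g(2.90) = 83.16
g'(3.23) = -33.84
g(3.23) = 72.43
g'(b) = -8*b - 8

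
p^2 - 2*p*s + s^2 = (-p + s)^2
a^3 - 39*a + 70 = (a - 5)*(a - 2)*(a + 7)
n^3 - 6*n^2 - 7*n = n*(n - 7)*(n + 1)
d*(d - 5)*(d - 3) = d^3 - 8*d^2 + 15*d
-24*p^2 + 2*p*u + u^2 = (-4*p + u)*(6*p + u)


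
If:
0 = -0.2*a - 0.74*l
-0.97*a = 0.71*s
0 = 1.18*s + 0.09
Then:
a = 0.06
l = -0.02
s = -0.08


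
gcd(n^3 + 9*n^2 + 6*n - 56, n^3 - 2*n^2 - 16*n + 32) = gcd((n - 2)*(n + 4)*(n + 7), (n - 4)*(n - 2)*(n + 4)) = n^2 + 2*n - 8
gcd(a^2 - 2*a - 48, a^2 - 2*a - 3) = 1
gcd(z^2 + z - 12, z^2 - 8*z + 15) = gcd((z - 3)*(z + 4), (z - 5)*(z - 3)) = z - 3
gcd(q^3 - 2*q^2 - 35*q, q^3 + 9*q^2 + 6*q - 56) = 1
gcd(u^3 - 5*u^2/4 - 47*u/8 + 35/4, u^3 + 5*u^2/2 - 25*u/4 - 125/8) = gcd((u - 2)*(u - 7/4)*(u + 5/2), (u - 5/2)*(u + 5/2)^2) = u + 5/2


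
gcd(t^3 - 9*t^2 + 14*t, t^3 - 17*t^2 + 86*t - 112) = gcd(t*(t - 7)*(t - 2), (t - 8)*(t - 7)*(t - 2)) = t^2 - 9*t + 14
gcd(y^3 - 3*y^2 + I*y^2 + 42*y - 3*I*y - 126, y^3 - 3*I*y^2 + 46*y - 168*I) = y^2 + I*y + 42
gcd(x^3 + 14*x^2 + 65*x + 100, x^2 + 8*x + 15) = x + 5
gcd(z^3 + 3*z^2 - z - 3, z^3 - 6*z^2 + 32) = 1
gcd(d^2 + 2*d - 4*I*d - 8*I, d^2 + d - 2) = d + 2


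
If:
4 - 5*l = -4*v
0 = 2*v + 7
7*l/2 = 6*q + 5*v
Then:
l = -2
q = 7/4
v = -7/2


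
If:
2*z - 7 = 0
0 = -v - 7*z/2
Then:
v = -49/4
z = 7/2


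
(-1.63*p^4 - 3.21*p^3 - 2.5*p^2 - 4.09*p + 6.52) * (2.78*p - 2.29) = -4.5314*p^5 - 5.1911*p^4 + 0.400900000000001*p^3 - 5.6452*p^2 + 27.4917*p - 14.9308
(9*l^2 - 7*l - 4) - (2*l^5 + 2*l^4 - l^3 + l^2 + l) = -2*l^5 - 2*l^4 + l^3 + 8*l^2 - 8*l - 4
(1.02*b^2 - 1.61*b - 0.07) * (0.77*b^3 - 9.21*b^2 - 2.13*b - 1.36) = 0.7854*b^5 - 10.6339*b^4 + 12.6016*b^3 + 2.6868*b^2 + 2.3387*b + 0.0952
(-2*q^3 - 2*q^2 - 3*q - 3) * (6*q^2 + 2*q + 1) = -12*q^5 - 16*q^4 - 24*q^3 - 26*q^2 - 9*q - 3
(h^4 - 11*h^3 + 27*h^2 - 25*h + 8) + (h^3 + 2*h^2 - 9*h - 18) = h^4 - 10*h^3 + 29*h^2 - 34*h - 10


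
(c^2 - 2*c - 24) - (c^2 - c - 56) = 32 - c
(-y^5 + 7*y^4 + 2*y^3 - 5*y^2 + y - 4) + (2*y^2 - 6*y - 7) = -y^5 + 7*y^4 + 2*y^3 - 3*y^2 - 5*y - 11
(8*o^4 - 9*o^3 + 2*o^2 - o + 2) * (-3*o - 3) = -24*o^5 + 3*o^4 + 21*o^3 - 3*o^2 - 3*o - 6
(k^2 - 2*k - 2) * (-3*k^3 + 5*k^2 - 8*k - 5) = -3*k^5 + 11*k^4 - 12*k^3 + k^2 + 26*k + 10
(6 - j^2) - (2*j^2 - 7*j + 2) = -3*j^2 + 7*j + 4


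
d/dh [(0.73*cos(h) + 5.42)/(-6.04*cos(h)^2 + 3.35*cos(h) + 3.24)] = (-4.4092*cos(h)^2 - 65.4736*cos(h) + 15.7918)*sin(h)/(36.4816*cos(h)^4 - 40.468*cos(h)^3 - 27.9167*cos(h)^2 + 21.708*cos(h) + 10.4976)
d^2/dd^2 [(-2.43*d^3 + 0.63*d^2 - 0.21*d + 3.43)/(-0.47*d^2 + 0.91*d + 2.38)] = (3.5527136788005e-15*d^4 + 9.014838*d^3 + 22.802934*d^2 + 92.798454*d - 21.401142)/(0.103823*d^6 - 0.603057*d^5 - 0.409605*d^4 + 5.353985*d^3 + 2.07417*d^2 - 15.463812*d - 13.481272)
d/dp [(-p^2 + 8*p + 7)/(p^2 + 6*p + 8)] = 2*(-7*p^2 - 15*p + 11)/(p^4 + 12*p^3 + 52*p^2 + 96*p + 64)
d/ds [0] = 0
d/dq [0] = 0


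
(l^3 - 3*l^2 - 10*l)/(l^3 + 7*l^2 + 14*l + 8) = l*(l - 5)/(l^2 + 5*l + 4)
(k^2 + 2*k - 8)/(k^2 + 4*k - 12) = (k + 4)/(k + 6)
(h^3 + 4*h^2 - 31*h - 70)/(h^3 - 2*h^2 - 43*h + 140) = (h + 2)/(h - 4)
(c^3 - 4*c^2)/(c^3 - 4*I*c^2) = (c - 4)/(c - 4*I)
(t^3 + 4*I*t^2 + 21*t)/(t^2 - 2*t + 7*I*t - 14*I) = t*(t - 3*I)/(t - 2)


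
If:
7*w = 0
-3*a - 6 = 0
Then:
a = -2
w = 0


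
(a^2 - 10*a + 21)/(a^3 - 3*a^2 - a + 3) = (a - 7)/(a^2 - 1)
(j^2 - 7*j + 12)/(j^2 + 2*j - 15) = (j - 4)/(j + 5)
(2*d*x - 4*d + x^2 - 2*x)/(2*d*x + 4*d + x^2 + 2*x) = (x - 2)/(x + 2)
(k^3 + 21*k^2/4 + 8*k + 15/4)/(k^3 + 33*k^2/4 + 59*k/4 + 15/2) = (k + 3)/(k + 6)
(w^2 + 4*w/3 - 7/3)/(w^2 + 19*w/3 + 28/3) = (w - 1)/(w + 4)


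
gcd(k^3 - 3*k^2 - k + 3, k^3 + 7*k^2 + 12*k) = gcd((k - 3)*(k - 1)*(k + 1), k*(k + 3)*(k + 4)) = 1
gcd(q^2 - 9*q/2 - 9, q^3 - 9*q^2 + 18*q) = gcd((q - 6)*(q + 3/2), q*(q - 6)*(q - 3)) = q - 6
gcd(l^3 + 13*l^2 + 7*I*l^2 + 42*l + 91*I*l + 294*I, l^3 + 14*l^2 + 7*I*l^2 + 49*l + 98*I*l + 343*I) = l^2 + l*(7 + 7*I) + 49*I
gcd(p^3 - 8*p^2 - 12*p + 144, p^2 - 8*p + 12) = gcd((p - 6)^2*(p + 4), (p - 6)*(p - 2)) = p - 6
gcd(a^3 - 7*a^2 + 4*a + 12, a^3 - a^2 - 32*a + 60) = a - 2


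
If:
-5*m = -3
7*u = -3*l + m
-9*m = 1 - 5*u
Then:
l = -209/75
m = 3/5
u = 32/25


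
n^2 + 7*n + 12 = (n + 3)*(n + 4)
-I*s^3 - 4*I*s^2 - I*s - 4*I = (s + 4)*(s - I)*(-I*s + 1)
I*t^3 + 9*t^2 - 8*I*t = t*(t - 8*I)*(I*t + 1)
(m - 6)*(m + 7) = m^2 + m - 42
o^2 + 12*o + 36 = (o + 6)^2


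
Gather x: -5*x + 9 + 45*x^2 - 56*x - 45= 45*x^2 - 61*x - 36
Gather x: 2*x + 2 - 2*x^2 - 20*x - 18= -2*x^2 - 18*x - 16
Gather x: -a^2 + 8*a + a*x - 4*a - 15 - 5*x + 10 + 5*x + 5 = -a^2 + a*x + 4*a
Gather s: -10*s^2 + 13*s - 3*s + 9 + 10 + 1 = -10*s^2 + 10*s + 20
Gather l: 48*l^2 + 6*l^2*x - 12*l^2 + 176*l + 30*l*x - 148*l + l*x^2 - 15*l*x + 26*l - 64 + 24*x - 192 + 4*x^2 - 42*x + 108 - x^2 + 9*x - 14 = l^2*(6*x + 36) + l*(x^2 + 15*x + 54) + 3*x^2 - 9*x - 162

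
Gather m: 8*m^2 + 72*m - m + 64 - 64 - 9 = 8*m^2 + 71*m - 9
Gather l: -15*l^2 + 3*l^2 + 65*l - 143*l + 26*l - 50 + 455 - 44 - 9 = -12*l^2 - 52*l + 352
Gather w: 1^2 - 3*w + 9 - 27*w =10 - 30*w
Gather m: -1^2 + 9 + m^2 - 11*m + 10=m^2 - 11*m + 18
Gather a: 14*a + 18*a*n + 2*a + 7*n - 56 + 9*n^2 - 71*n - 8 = a*(18*n + 16) + 9*n^2 - 64*n - 64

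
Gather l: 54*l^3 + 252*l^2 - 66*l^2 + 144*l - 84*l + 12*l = 54*l^3 + 186*l^2 + 72*l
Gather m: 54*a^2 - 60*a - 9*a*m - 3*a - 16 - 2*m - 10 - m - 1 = 54*a^2 - 63*a + m*(-9*a - 3) - 27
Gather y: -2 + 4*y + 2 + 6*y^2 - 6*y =6*y^2 - 2*y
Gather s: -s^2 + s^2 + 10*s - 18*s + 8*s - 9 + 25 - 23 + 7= 0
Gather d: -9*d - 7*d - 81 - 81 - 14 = -16*d - 176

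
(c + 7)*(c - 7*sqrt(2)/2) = c^2 - 7*sqrt(2)*c/2 + 7*c - 49*sqrt(2)/2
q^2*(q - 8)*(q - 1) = q^4 - 9*q^3 + 8*q^2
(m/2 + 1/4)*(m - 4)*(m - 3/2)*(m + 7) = m^4/2 + m^3 - 127*m^2/8 + 103*m/8 + 21/2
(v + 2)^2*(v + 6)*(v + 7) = v^4 + 17*v^3 + 98*v^2 + 220*v + 168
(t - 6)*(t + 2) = t^2 - 4*t - 12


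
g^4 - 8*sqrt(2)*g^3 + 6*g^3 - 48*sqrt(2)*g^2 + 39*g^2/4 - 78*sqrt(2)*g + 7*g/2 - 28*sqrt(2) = (g + 7/2)*(g - 8*sqrt(2))*(sqrt(2)*g/2 + sqrt(2))*(sqrt(2)*g + sqrt(2)/2)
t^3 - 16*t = t*(t - 4)*(t + 4)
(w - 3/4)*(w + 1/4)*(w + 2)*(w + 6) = w^4 + 15*w^3/2 + 125*w^2/16 - 15*w/2 - 9/4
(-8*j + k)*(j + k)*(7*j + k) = -56*j^3 - 57*j^2*k + k^3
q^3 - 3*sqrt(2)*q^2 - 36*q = q*(q - 6*sqrt(2))*(q + 3*sqrt(2))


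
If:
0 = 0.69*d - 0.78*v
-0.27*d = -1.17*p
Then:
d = 1.1304347826087*v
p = 0.260869565217391*v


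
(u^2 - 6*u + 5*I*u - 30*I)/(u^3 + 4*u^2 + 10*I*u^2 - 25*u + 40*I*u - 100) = (u - 6)/(u^2 + u*(4 + 5*I) + 20*I)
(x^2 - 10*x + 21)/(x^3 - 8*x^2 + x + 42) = 1/(x + 2)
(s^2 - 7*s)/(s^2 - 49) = s/(s + 7)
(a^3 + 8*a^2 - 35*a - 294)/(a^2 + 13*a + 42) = (a^2 + a - 42)/(a + 6)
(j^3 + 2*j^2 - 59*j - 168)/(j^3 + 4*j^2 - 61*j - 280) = (j + 3)/(j + 5)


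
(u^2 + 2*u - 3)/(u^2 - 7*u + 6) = (u + 3)/(u - 6)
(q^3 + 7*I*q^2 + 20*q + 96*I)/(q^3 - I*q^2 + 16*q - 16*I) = (q^2 + 11*I*q - 24)/(q^2 + 3*I*q + 4)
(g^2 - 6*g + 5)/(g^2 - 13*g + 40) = (g - 1)/(g - 8)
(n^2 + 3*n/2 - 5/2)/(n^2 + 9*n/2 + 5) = (n - 1)/(n + 2)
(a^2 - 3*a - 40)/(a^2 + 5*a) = (a - 8)/a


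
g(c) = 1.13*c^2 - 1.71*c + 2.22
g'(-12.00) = -28.83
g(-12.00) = 185.46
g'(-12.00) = -28.83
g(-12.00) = 185.46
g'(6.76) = 13.57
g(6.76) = 42.30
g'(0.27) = -1.10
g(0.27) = 1.84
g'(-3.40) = -9.39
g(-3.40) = 21.10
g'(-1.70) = -5.55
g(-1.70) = 8.39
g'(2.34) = 3.58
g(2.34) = 4.41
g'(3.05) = 5.18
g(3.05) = 7.52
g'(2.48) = 3.89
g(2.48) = 4.93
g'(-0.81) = -3.54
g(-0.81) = 4.35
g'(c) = 2.26*c - 1.71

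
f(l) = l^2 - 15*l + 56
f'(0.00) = -15.00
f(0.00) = 56.00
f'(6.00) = -3.00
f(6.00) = 2.00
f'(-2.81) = -20.62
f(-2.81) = 106.05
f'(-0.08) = -15.16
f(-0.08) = 57.21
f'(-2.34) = -19.68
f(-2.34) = 96.58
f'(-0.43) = -15.86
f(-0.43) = 62.63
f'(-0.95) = -16.90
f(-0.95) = 71.15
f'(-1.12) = -17.24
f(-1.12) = 74.05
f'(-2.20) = -19.40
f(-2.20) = 93.84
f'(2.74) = -9.52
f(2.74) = 22.41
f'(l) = 2*l - 15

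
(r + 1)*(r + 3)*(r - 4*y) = r^3 - 4*r^2*y + 4*r^2 - 16*r*y + 3*r - 12*y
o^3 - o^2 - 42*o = o*(o - 7)*(o + 6)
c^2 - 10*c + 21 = (c - 7)*(c - 3)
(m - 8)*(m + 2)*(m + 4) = m^3 - 2*m^2 - 40*m - 64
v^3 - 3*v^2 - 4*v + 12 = (v - 3)*(v - 2)*(v + 2)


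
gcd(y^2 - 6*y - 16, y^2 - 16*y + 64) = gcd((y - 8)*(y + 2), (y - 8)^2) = y - 8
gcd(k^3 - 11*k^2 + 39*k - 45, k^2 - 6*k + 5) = k - 5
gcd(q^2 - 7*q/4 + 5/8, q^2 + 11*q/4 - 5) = q - 5/4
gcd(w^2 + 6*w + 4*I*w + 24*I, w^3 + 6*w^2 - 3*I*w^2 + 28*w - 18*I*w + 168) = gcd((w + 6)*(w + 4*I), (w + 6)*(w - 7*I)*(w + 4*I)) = w^2 + w*(6 + 4*I) + 24*I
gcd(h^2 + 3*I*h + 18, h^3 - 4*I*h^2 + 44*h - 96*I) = h + 6*I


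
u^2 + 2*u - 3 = (u - 1)*(u + 3)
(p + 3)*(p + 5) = p^2 + 8*p + 15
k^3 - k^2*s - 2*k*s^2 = k*(k - 2*s)*(k + s)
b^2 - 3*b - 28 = (b - 7)*(b + 4)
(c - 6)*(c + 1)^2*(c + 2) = c^4 - 2*c^3 - 19*c^2 - 28*c - 12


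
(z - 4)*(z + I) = z^2 - 4*z + I*z - 4*I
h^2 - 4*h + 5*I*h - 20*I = (h - 4)*(h + 5*I)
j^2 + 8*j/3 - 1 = (j - 1/3)*(j + 3)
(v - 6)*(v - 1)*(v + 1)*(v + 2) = v^4 - 4*v^3 - 13*v^2 + 4*v + 12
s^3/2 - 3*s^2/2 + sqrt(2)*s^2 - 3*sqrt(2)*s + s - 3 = (s/2 + sqrt(2)/2)*(s - 3)*(s + sqrt(2))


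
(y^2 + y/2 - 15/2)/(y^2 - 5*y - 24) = (y - 5/2)/(y - 8)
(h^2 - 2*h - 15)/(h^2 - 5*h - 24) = (h - 5)/(h - 8)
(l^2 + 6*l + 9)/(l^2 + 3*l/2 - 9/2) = 2*(l + 3)/(2*l - 3)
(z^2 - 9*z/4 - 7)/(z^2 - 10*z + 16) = (z^2 - 9*z/4 - 7)/(z^2 - 10*z + 16)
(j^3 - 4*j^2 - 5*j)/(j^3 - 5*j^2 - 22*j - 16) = j*(j - 5)/(j^2 - 6*j - 16)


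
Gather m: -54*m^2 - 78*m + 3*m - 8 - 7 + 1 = -54*m^2 - 75*m - 14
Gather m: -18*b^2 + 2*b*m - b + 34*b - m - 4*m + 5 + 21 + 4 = -18*b^2 + 33*b + m*(2*b - 5) + 30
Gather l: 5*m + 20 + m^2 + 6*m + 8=m^2 + 11*m + 28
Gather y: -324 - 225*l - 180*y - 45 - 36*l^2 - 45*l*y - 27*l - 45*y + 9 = -36*l^2 - 252*l + y*(-45*l - 225) - 360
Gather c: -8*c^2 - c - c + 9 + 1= -8*c^2 - 2*c + 10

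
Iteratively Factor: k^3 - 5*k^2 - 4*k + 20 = (k - 5)*(k^2 - 4) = (k - 5)*(k + 2)*(k - 2)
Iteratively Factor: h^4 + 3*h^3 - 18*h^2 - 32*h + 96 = (h + 4)*(h^3 - h^2 - 14*h + 24) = (h - 3)*(h + 4)*(h^2 + 2*h - 8) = (h - 3)*(h - 2)*(h + 4)*(h + 4)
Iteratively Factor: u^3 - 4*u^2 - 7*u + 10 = (u - 1)*(u^2 - 3*u - 10) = (u - 1)*(u + 2)*(u - 5)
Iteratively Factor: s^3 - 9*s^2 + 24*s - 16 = (s - 4)*(s^2 - 5*s + 4) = (s - 4)*(s - 1)*(s - 4)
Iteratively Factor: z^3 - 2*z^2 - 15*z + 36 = (z + 4)*(z^2 - 6*z + 9) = (z - 3)*(z + 4)*(z - 3)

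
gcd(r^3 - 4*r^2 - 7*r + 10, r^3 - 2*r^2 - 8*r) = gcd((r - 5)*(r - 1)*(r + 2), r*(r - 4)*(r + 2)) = r + 2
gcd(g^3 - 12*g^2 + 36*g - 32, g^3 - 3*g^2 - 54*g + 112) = g^2 - 10*g + 16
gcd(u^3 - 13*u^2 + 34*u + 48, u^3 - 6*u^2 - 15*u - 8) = u^2 - 7*u - 8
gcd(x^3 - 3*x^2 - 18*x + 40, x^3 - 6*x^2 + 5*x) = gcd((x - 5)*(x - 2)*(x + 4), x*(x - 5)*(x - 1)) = x - 5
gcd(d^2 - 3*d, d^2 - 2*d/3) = d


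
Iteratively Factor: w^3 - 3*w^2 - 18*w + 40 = (w - 2)*(w^2 - w - 20) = (w - 5)*(w - 2)*(w + 4)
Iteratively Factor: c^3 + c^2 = (c)*(c^2 + c) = c*(c + 1)*(c)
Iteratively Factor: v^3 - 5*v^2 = (v)*(v^2 - 5*v) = v^2*(v - 5)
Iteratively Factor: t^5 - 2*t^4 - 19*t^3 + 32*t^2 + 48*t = (t - 3)*(t^4 + t^3 - 16*t^2 - 16*t) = (t - 3)*(t + 4)*(t^3 - 3*t^2 - 4*t) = (t - 3)*(t + 1)*(t + 4)*(t^2 - 4*t) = t*(t - 3)*(t + 1)*(t + 4)*(t - 4)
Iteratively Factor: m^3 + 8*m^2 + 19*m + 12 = (m + 1)*(m^2 + 7*m + 12) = (m + 1)*(m + 3)*(m + 4)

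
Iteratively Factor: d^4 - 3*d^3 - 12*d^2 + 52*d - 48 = (d - 3)*(d^3 - 12*d + 16) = (d - 3)*(d + 4)*(d^2 - 4*d + 4) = (d - 3)*(d - 2)*(d + 4)*(d - 2)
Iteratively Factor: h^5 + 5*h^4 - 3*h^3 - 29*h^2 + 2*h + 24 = (h + 3)*(h^4 + 2*h^3 - 9*h^2 - 2*h + 8) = (h - 1)*(h + 3)*(h^3 + 3*h^2 - 6*h - 8) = (h - 1)*(h + 3)*(h + 4)*(h^2 - h - 2) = (h - 2)*(h - 1)*(h + 3)*(h + 4)*(h + 1)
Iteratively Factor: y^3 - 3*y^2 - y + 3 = (y - 1)*(y^2 - 2*y - 3) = (y - 3)*(y - 1)*(y + 1)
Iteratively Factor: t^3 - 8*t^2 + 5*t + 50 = (t + 2)*(t^2 - 10*t + 25) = (t - 5)*(t + 2)*(t - 5)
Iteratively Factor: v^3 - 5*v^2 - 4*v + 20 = (v + 2)*(v^2 - 7*v + 10) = (v - 5)*(v + 2)*(v - 2)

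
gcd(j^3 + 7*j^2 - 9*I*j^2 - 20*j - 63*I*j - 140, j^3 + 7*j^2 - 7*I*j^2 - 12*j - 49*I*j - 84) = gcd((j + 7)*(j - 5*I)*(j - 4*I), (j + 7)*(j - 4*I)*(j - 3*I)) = j^2 + j*(7 - 4*I) - 28*I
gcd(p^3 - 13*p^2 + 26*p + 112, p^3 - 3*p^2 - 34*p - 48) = p^2 - 6*p - 16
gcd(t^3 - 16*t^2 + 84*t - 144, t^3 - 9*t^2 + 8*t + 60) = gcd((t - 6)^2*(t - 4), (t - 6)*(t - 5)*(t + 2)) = t - 6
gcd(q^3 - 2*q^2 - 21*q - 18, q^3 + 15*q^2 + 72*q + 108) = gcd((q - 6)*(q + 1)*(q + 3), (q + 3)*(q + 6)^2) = q + 3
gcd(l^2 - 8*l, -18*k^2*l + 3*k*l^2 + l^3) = l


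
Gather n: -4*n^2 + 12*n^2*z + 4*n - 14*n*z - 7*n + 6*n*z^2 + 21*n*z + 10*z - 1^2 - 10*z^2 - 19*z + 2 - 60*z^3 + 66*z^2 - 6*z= n^2*(12*z - 4) + n*(6*z^2 + 7*z - 3) - 60*z^3 + 56*z^2 - 15*z + 1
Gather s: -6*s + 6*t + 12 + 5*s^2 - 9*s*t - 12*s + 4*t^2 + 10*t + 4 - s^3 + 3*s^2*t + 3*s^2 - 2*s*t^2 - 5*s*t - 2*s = -s^3 + s^2*(3*t + 8) + s*(-2*t^2 - 14*t - 20) + 4*t^2 + 16*t + 16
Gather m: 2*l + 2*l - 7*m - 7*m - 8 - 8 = 4*l - 14*m - 16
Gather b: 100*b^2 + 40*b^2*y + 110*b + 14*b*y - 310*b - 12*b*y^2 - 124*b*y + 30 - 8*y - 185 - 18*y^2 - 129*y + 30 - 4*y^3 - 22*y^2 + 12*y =b^2*(40*y + 100) + b*(-12*y^2 - 110*y - 200) - 4*y^3 - 40*y^2 - 125*y - 125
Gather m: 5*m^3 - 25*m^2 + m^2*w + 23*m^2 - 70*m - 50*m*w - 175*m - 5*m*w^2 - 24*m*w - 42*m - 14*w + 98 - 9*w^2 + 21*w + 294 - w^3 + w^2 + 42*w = 5*m^3 + m^2*(w - 2) + m*(-5*w^2 - 74*w - 287) - w^3 - 8*w^2 + 49*w + 392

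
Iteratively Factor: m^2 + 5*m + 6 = (m + 2)*(m + 3)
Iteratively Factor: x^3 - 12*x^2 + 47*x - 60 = (x - 4)*(x^2 - 8*x + 15) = (x - 4)*(x - 3)*(x - 5)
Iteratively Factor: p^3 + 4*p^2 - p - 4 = (p + 1)*(p^2 + 3*p - 4) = (p + 1)*(p + 4)*(p - 1)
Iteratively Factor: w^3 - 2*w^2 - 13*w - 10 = (w + 1)*(w^2 - 3*w - 10) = (w + 1)*(w + 2)*(w - 5)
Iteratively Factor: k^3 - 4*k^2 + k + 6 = (k - 2)*(k^2 - 2*k - 3) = (k - 3)*(k - 2)*(k + 1)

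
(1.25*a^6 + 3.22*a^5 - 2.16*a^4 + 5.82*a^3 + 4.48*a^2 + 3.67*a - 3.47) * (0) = 0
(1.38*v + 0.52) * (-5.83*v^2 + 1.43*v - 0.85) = -8.0454*v^3 - 1.0582*v^2 - 0.4294*v - 0.442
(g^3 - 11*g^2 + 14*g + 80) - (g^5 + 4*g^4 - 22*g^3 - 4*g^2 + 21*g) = -g^5 - 4*g^4 + 23*g^3 - 7*g^2 - 7*g + 80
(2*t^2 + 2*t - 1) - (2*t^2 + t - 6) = t + 5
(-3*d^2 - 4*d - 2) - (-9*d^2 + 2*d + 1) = 6*d^2 - 6*d - 3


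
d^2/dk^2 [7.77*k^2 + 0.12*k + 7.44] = 15.5400000000000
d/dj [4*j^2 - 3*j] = 8*j - 3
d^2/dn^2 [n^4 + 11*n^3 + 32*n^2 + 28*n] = 12*n^2 + 66*n + 64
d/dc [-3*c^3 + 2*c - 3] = 2 - 9*c^2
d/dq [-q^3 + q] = 1 - 3*q^2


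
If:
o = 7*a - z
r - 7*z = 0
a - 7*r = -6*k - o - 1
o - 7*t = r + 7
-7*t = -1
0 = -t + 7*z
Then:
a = 400/343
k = -3193/2058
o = 57/7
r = 1/7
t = 1/7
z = 1/49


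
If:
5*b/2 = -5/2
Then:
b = -1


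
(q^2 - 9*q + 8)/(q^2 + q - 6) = (q^2 - 9*q + 8)/(q^2 + q - 6)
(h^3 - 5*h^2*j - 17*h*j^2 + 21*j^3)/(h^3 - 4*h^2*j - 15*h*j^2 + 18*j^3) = (h - 7*j)/(h - 6*j)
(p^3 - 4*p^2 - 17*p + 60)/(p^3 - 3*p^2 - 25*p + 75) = (p + 4)/(p + 5)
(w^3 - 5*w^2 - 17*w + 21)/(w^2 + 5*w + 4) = (w^3 - 5*w^2 - 17*w + 21)/(w^2 + 5*w + 4)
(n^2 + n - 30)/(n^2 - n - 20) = (n + 6)/(n + 4)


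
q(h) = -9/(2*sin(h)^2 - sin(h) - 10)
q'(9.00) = -0.05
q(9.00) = 0.89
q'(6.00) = -0.20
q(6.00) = 0.94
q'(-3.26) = 0.05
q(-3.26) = 0.89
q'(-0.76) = -0.35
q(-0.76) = 1.08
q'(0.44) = 0.06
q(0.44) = 0.89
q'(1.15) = 0.11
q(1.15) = 0.97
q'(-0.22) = -0.18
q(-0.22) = 0.93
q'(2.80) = -0.03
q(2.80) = 0.89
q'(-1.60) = 0.03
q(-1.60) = 1.29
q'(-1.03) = -0.35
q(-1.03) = 1.17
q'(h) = -9*(-4*sin(h)*cos(h) + cos(h))/(2*sin(h)^2 - sin(h) - 10)^2 = 9*(4*sin(h) - 1)*cos(h)/(sin(h) + cos(2*h) + 9)^2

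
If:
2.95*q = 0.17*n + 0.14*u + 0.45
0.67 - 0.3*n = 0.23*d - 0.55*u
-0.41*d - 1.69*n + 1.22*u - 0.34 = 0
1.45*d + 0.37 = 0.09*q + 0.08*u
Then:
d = -0.39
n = -1.82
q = -0.07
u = -2.37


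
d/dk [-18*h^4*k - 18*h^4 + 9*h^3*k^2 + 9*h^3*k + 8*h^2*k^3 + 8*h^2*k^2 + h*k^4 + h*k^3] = h*(-18*h^3 + 18*h^2*k + 9*h^2 + 24*h*k^2 + 16*h*k + 4*k^3 + 3*k^2)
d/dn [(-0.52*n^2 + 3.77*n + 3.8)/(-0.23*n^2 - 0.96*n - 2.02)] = (1.3663*n^2 + 3.8488*n - 3.9674)/(0.0529*n^4 + 0.4416*n^3 + 1.8508*n^2 + 3.8784*n + 4.0804)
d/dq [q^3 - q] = 3*q^2 - 1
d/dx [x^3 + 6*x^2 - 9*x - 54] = 3*x^2 + 12*x - 9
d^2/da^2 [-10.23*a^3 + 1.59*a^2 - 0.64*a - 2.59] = 3.18 - 61.38*a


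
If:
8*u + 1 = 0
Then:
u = -1/8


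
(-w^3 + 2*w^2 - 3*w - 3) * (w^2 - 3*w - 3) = -w^5 + 5*w^4 - 6*w^3 + 18*w + 9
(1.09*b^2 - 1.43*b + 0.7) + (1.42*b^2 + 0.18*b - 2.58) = 2.51*b^2 - 1.25*b - 1.88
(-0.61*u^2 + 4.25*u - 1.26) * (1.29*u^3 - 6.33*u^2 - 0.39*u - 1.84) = -0.7869*u^5 + 9.3438*u^4 - 28.29*u^3 + 7.4407*u^2 - 7.3286*u + 2.3184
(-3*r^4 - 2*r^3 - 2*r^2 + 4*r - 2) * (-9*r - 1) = 27*r^5 + 21*r^4 + 20*r^3 - 34*r^2 + 14*r + 2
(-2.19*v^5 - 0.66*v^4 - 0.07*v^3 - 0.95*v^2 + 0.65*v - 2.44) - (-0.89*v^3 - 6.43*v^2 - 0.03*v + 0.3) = -2.19*v^5 - 0.66*v^4 + 0.82*v^3 + 5.48*v^2 + 0.68*v - 2.74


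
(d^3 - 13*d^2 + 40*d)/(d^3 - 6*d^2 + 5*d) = (d - 8)/(d - 1)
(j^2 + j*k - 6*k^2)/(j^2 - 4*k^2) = (j + 3*k)/(j + 2*k)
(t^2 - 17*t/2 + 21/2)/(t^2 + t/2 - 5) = (2*t^2 - 17*t + 21)/(2*t^2 + t - 10)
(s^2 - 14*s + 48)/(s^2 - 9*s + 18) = (s - 8)/(s - 3)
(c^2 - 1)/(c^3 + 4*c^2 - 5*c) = (c + 1)/(c*(c + 5))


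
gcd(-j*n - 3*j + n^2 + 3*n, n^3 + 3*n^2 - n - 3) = n + 3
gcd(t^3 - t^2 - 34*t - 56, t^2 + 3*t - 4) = t + 4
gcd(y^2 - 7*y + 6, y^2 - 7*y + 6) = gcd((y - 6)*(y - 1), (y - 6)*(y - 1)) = y^2 - 7*y + 6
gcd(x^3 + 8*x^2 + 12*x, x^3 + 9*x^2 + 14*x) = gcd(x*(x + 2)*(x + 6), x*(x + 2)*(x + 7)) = x^2 + 2*x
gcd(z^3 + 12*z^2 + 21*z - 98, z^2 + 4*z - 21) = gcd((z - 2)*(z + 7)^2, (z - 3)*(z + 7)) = z + 7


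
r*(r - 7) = r^2 - 7*r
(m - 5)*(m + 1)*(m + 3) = m^3 - m^2 - 17*m - 15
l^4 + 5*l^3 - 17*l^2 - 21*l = l*(l - 3)*(l + 1)*(l + 7)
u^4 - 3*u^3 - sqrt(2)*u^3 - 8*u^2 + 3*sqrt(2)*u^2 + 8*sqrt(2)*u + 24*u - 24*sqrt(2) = (u - 3)*(u - 2*sqrt(2))*(u - sqrt(2))*(u + 2*sqrt(2))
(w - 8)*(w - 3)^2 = w^3 - 14*w^2 + 57*w - 72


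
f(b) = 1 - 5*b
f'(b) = -5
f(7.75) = -37.75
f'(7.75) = -5.00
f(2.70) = -12.50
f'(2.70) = -5.00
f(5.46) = -26.30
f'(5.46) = -5.00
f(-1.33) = 7.65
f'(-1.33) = -5.00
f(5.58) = -26.90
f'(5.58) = -5.00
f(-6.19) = 31.95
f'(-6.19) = -5.00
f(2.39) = -10.95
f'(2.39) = -5.00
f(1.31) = -5.55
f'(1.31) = -5.00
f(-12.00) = 61.00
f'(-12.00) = -5.00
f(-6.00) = 31.00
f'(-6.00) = -5.00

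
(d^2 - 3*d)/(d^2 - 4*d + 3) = d/(d - 1)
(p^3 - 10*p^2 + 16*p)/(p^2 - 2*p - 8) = p*(-p^2 + 10*p - 16)/(-p^2 + 2*p + 8)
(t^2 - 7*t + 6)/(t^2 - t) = (t - 6)/t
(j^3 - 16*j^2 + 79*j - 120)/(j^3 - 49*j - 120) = (j^2 - 8*j + 15)/(j^2 + 8*j + 15)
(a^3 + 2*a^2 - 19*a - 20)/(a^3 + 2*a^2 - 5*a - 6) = (a^2 + a - 20)/(a^2 + a - 6)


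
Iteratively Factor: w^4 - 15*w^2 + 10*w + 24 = (w + 4)*(w^3 - 4*w^2 + w + 6) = (w - 3)*(w + 4)*(w^2 - w - 2) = (w - 3)*(w - 2)*(w + 4)*(w + 1)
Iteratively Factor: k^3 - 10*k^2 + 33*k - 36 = (k - 3)*(k^2 - 7*k + 12) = (k - 4)*(k - 3)*(k - 3)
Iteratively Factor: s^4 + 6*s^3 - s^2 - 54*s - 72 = (s - 3)*(s^3 + 9*s^2 + 26*s + 24) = (s - 3)*(s + 4)*(s^2 + 5*s + 6) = (s - 3)*(s + 3)*(s + 4)*(s + 2)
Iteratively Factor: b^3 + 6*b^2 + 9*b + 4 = (b + 4)*(b^2 + 2*b + 1) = (b + 1)*(b + 4)*(b + 1)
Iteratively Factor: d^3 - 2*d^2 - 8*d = (d)*(d^2 - 2*d - 8) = d*(d + 2)*(d - 4)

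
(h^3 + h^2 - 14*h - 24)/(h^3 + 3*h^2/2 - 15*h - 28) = 2*(h + 3)/(2*h + 7)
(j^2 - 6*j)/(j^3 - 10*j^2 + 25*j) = (j - 6)/(j^2 - 10*j + 25)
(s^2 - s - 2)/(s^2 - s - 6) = (-s^2 + s + 2)/(-s^2 + s + 6)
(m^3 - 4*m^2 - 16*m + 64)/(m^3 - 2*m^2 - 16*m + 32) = (m - 4)/(m - 2)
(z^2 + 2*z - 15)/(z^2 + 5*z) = (z - 3)/z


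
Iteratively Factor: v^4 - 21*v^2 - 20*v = (v + 4)*(v^3 - 4*v^2 - 5*v) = (v - 5)*(v + 4)*(v^2 + v) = v*(v - 5)*(v + 4)*(v + 1)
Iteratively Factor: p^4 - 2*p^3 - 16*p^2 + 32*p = (p + 4)*(p^3 - 6*p^2 + 8*p) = (p - 4)*(p + 4)*(p^2 - 2*p) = p*(p - 4)*(p + 4)*(p - 2)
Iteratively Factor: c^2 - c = (c)*(c - 1)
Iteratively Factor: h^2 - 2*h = (h)*(h - 2)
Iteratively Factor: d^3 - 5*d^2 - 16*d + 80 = (d - 4)*(d^2 - d - 20) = (d - 4)*(d + 4)*(d - 5)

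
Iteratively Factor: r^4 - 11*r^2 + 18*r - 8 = (r - 1)*(r^3 + r^2 - 10*r + 8) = (r - 1)*(r + 4)*(r^2 - 3*r + 2) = (r - 2)*(r - 1)*(r + 4)*(r - 1)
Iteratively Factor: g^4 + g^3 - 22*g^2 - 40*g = (g - 5)*(g^3 + 6*g^2 + 8*g) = g*(g - 5)*(g^2 + 6*g + 8) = g*(g - 5)*(g + 4)*(g + 2)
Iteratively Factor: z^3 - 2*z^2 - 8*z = (z + 2)*(z^2 - 4*z) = (z - 4)*(z + 2)*(z)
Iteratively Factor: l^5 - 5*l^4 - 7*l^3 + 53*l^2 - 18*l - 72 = (l + 1)*(l^4 - 6*l^3 - l^2 + 54*l - 72) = (l - 4)*(l + 1)*(l^3 - 2*l^2 - 9*l + 18) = (l - 4)*(l + 1)*(l + 3)*(l^2 - 5*l + 6) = (l - 4)*(l - 3)*(l + 1)*(l + 3)*(l - 2)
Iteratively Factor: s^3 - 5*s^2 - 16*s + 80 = (s - 4)*(s^2 - s - 20) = (s - 5)*(s - 4)*(s + 4)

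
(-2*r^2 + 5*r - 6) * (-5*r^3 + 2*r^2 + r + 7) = 10*r^5 - 29*r^4 + 38*r^3 - 21*r^2 + 29*r - 42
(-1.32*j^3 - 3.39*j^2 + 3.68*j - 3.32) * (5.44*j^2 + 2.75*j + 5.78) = -7.1808*j^5 - 22.0716*j^4 + 3.0671*j^3 - 27.535*j^2 + 12.1404*j - 19.1896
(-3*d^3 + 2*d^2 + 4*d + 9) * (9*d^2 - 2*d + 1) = -27*d^5 + 24*d^4 + 29*d^3 + 75*d^2 - 14*d + 9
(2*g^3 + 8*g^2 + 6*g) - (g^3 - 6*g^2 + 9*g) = g^3 + 14*g^2 - 3*g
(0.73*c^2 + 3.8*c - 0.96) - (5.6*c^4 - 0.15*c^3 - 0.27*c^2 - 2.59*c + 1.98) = -5.6*c^4 + 0.15*c^3 + 1.0*c^2 + 6.39*c - 2.94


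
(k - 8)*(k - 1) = k^2 - 9*k + 8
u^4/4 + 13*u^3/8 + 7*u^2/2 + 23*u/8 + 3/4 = (u/4 + 1/4)*(u + 1/2)*(u + 2)*(u + 3)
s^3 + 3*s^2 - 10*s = s*(s - 2)*(s + 5)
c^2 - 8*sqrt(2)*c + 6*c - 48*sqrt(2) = (c + 6)*(c - 8*sqrt(2))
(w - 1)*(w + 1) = w^2 - 1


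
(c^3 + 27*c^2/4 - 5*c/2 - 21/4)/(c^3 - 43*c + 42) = (c + 3/4)/(c - 6)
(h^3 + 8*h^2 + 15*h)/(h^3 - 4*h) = (h^2 + 8*h + 15)/(h^2 - 4)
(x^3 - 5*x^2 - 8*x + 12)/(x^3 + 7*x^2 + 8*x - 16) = (x^2 - 4*x - 12)/(x^2 + 8*x + 16)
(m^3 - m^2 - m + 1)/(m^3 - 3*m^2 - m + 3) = (m - 1)/(m - 3)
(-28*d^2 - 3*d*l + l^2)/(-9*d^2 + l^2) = (28*d^2 + 3*d*l - l^2)/(9*d^2 - l^2)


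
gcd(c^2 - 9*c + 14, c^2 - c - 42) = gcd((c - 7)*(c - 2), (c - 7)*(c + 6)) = c - 7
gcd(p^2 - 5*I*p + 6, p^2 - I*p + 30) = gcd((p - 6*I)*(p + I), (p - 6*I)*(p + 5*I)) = p - 6*I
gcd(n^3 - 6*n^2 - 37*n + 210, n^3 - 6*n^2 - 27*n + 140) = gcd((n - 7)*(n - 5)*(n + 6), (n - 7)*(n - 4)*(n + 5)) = n - 7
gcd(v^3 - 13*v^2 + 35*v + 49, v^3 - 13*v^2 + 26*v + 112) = v - 7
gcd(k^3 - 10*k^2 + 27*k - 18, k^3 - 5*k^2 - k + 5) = k - 1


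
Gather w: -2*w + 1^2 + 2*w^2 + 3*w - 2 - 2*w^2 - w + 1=0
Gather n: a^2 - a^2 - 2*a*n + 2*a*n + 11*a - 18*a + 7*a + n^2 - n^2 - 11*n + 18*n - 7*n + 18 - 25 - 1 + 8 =0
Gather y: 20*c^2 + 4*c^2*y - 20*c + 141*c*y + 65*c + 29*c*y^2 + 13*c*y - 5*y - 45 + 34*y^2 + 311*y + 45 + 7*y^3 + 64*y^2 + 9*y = 20*c^2 + 45*c + 7*y^3 + y^2*(29*c + 98) + y*(4*c^2 + 154*c + 315)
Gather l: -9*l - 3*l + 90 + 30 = 120 - 12*l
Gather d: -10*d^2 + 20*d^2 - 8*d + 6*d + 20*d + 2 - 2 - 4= 10*d^2 + 18*d - 4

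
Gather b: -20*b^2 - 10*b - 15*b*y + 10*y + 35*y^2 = -20*b^2 + b*(-15*y - 10) + 35*y^2 + 10*y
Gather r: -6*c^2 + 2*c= -6*c^2 + 2*c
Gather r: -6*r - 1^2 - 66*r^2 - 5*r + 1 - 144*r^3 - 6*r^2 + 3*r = -144*r^3 - 72*r^2 - 8*r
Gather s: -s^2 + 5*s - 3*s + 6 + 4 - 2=-s^2 + 2*s + 8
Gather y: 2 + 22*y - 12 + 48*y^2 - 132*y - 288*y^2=-240*y^2 - 110*y - 10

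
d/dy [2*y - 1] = 2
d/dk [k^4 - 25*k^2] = 4*k^3 - 50*k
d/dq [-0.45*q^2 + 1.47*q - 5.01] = 1.47 - 0.9*q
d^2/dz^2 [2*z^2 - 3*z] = 4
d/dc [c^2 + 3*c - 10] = 2*c + 3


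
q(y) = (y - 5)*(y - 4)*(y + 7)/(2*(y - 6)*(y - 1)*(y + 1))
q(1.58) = -5.37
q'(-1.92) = -7.04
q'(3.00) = 0.76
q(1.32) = -11.81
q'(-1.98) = -6.16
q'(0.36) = 8.23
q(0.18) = 11.74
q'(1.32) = 45.66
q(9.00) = 0.67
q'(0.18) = 2.51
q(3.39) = -0.19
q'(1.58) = 13.28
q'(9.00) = -0.03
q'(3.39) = 0.45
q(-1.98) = -4.50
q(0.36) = 12.66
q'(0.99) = 47998.36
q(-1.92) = -4.89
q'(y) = (y - 5)*(y - 4)/(2*(y - 6)*(y - 1)*(y + 1)) - (y - 5)*(y - 4)*(y + 7)/(2*(y - 6)*(y - 1)*(y + 1)^2) - (y - 5)*(y - 4)*(y + 7)/(2*(y - 6)*(y - 1)^2*(y + 1)) + (y - 5)*(y + 7)/(2*(y - 6)*(y - 1)*(y + 1)) + (y - 4)*(y + 7)/(2*(y - 6)*(y - 1)*(y + 1)) - (y - 5)*(y - 4)*(y + 7)/(2*(y - 6)^2*(y - 1)*(y + 1))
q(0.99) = 483.66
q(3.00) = -0.42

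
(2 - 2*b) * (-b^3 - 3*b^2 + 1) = 2*b^4 + 4*b^3 - 6*b^2 - 2*b + 2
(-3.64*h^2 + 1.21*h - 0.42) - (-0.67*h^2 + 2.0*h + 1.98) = -2.97*h^2 - 0.79*h - 2.4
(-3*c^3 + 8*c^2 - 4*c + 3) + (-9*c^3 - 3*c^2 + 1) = -12*c^3 + 5*c^2 - 4*c + 4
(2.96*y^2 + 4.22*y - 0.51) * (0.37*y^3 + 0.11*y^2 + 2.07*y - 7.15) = 1.0952*y^5 + 1.887*y^4 + 6.4027*y^3 - 12.4847*y^2 - 31.2287*y + 3.6465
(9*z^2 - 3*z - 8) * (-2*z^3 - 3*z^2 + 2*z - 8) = -18*z^5 - 21*z^4 + 43*z^3 - 54*z^2 + 8*z + 64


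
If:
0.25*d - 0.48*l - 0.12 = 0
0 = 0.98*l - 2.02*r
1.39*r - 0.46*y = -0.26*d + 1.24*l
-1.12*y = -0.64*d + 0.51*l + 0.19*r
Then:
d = 0.47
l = -0.00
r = -0.00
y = 0.27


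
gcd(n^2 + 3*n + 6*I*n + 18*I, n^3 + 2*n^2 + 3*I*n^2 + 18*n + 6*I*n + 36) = n + 6*I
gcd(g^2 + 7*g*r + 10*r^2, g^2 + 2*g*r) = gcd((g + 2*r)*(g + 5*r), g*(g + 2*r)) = g + 2*r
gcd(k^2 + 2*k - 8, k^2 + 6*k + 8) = k + 4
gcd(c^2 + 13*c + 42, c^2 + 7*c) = c + 7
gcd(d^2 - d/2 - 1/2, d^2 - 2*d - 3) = 1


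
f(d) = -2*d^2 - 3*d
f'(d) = -4*d - 3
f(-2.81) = -7.36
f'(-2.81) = 8.24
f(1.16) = -6.17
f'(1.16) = -7.64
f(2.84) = -24.65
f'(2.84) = -14.36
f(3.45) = -34.16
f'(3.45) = -16.80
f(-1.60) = -0.32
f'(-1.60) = 3.40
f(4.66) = -57.41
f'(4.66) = -21.64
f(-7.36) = -86.26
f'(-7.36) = 26.44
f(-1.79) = -1.04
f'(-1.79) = 4.16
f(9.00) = -189.00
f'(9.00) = -39.00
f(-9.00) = -135.00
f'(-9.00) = 33.00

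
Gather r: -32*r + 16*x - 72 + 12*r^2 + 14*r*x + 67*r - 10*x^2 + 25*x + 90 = 12*r^2 + r*(14*x + 35) - 10*x^2 + 41*x + 18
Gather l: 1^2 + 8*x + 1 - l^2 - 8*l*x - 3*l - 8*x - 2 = -l^2 + l*(-8*x - 3)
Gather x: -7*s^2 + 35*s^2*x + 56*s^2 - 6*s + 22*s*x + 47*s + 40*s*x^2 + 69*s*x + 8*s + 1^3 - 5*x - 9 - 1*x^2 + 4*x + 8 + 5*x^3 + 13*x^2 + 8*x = 49*s^2 + 49*s + 5*x^3 + x^2*(40*s + 12) + x*(35*s^2 + 91*s + 7)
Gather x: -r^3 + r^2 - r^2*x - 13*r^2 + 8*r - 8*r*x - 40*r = -r^3 - 12*r^2 - 32*r + x*(-r^2 - 8*r)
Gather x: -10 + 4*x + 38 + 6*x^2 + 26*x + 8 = 6*x^2 + 30*x + 36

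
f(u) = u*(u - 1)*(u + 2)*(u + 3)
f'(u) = u*(u - 1)*(u + 2) + u*(u - 1)*(u + 3) + u*(u + 2)*(u + 3) + (u - 1)*(u + 2)*(u + 3) = 4*u^3 + 12*u^2 + 2*u - 6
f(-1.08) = 3.97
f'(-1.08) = 0.80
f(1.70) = 20.69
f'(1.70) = 51.73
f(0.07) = -0.41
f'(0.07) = -5.80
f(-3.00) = 0.00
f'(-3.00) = -12.00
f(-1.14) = 3.90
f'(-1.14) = 1.39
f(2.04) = 43.20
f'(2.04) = 81.98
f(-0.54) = 2.99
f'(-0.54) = -4.21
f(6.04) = 2212.54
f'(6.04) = 1325.25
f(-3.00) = 0.00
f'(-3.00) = -12.00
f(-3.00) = 0.00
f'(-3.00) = -12.00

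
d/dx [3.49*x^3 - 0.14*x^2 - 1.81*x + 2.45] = 10.47*x^2 - 0.28*x - 1.81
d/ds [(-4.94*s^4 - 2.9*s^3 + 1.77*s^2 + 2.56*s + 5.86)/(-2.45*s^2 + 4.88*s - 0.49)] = (24.206*s^5 - 65.2166*s^4 - 18.6216*s^3 + 19.1726*s^2 + 26.9794*s - 29.8512)/(6.0025*s^4 - 23.912*s^3 + 26.2154*s^2 - 4.7824*s + 0.2401)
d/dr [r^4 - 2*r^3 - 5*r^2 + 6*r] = 4*r^3 - 6*r^2 - 10*r + 6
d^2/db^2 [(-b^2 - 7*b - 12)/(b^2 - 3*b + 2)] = 20*(-b^3 - 3*b^2 + 15*b - 13)/(b^6 - 9*b^5 + 33*b^4 - 63*b^3 + 66*b^2 - 36*b + 8)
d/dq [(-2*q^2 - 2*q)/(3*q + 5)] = 2*(-3*q^2 - 10*q - 5)/(9*q^2 + 30*q + 25)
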